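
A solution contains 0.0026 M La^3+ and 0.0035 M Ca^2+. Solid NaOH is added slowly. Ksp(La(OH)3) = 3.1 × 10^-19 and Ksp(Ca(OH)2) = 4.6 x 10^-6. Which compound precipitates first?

Precipitation of each salt starts when its ion product equals its Ksp.
For La(OH)3: 3.1 × 10^-19 = 0.0026 × [OH^-]^3  ⇒  [OH^-] = 4.9 × 10^-6 M.
For Ca(OH)2: 4.6 x 10^-6 = 0.0035 × [OH^-]^2  ⇒  [OH^-] = 3.6 x 10^-2 M.
The salt with the lower threshold [OH^-] precipitates first: La(OH)3.

La(OH)3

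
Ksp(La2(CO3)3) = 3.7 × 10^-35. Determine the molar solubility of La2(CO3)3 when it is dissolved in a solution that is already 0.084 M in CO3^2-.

1.2 × 10^-16 M

La2(CO3)3(s) ⇌ 2 La^3+ + 3 CO3^2-
Ksp = [La^3+]^2[CO3^2-]^3
Let s = moles of La2(CO3)3 that dissolve per litre. [La^3+] = 2s, [CO3^2-] = 0.084 + 3s ≈ 0.084 (since the CO3^2- already present dominates).
Ksp ≈ (2s)^2 × (0.084)^3
s = 1.2 × 10^-16 M
Check: 3s = 3.7 × 10^-16 ≪ 0.084, so the approximation is valid.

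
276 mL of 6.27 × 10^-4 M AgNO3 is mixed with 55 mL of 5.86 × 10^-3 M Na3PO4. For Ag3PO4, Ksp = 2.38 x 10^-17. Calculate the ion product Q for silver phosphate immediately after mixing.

Q = 1.39e-13

Total volume = 276 + 55 = 331 mL.
[Ag^+] = 6.27 x 10^-4 × (276/331) = 5.228 × 10^-4 M
[PO4^3-] = 5.86 x 10^-3 × (55/331) = 9.737 × 10^-4 M
Ag3PO4(s) <=> 3 Ag^+(aq) + PO4^3-(aq), so Q = [Ag^+]^3[PO4^3-]
Q = (5.228 × 10^-4)^3(9.737 x 10^-4) = 1.39 × 10^-13
Q > Ksp, so Ag3PO4 will precipitate.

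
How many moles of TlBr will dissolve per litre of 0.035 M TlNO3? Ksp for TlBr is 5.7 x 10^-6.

s ≈ 1.6 x 10^-4 M

TlBr(s) <=> Tl^+(aq) + Br^-(aq)
Ksp = [Tl^+][Br^-]
Let s be the molar solubility in this solution. [Tl^+] = 0.035 + s ≈ 0.035, [Br^-] = s (common-ion effect: Tl^+ is already 0.035 M).
Ksp ≈ 0.035 × s
s = 1.6 × 10^-4 M
Check: s = 1.6 × 10^-4 ≪ 0.035, so the approximation is valid.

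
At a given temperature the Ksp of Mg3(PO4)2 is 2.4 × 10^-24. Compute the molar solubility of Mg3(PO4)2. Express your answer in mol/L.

s = 7.4e-6 M

Mg3(PO4)2(s) <=> 3 Mg^2+ + 2 PO4^3-
Ksp = [Mg^2+]^3[PO4^3-]^2
If s mol/L of Mg3(PO4)2 dissolves, [Mg^2+] = 3s and [PO4^3-] = 2s.
Substituting: Ksp = (3s)^3(2s)^2 = 108s^5
s^5 = 2.4 × 10^-24 / 108, so s = 7.4 × 10^-6 M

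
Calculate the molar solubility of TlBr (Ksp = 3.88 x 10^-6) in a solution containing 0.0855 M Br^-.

TlBr(s) <=> Tl^+(aq) + Br^-(aq)
Ksp = [Tl^+][Br^-]
If s mol/L dissolves here, [Tl^+] = s, [Br^-] = 0.0855 + s ≈ 0.0855 (since the Br^- already present dominates).
Ksp ≈ s × 0.0855
s = 4.54 x 10^-5 M
Check: s = 4.5 × 10^-5 ≪ 0.0855, so the approximation is valid.

s ≈ 4.54e-5 M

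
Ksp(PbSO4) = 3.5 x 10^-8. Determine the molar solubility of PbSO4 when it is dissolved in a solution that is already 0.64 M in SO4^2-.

s ≈ 5.5 x 10^-8 M

PbSO4(s) <=> Pb^2+ + SO4^2-
Ksp = [Pb^2+][SO4^2-]
Let s = moles of PbSO4 that dissolve per litre. [Pb^2+] = s, [SO4^2-] = 0.64 + s ≈ 0.64 (since the SO4^2- already present dominates).
Ksp ≈ s × 0.64
s = 5.5 × 10^-8 M
Check: s = 5.5 × 10^-8 ≪ 0.64, so the approximation is valid.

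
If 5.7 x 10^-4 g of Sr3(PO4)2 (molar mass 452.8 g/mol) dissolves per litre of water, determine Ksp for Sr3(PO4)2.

Ksp = 3.4e-28

Molar solubility s = (5.7 × 10^-4 g/L) / (452.8 g/mol) = 1.26 x 10^-6 M.
Sr3(PO4)2(s) ⇌ 3 Sr^2+(aq) + 2 PO4^3-(aq)
For each mole of Sr3(PO4)2 that dissolves: [Sr^2+] = 3s, [PO4^3-] = 2s.
Ksp = [Sr^2+]^3[PO4^3-]^2
So Ksp = (3s)^3 × (2s)^2 = 108s^5
With s = 1.26 x 10^-6: Ksp = 3.4 × 10^-28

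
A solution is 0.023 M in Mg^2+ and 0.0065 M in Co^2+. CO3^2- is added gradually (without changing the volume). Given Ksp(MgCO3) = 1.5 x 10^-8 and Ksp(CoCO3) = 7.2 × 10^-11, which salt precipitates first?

CoCO3

Precipitation of each salt starts when its ion product equals its Ksp.
For MgCO3: 1.5 x 10^-8 = 0.023 × [CO3^2-]  ⇒  [CO3^2-] = 6.5 × 10^-7 M.
For CoCO3: 7.2 × 10^-11 = 0.0065 × [CO3^2-]  ⇒  [CO3^2-] = 1.1 × 10^-8 M.
The salt with the lower threshold [CO3^2-] precipitates first: CoCO3.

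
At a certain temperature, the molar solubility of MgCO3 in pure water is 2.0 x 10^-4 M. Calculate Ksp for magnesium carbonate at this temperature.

MgCO3(s) ⇌ Mg^2+ + CO3^2-
If s mol/L of MgCO3 dissolves, [Mg^2+] = s and [CO3^2-] = s.
Ksp = [Mg^2+][CO3^2-]
Ksp = (s)(s) = s^2
Ksp = (2.0 × 10^-4)^2 = 4.0 × 10^-8

4.0 × 10^-8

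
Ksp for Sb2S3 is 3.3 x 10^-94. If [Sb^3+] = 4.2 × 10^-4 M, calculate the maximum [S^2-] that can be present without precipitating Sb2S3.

1.2 × 10^-29 M

Sb2S3(s) <=> 2 Sb^3+(aq) + 3 S^2-(aq)
Ksp = [Sb^3+]^2[S^2-]^3
Precipitation begins when Q = Ksp. With [Sb^3+] = 4.2 × 10^-4 M:
3.3 x 10^-94 = (4.2 × 10^-4)^2 × [S^2-]^3
[S^2-] = (3.3 x 10^-94 / 1.76 × 10^-7)^(1/3) = 1.2 × 10^-29 M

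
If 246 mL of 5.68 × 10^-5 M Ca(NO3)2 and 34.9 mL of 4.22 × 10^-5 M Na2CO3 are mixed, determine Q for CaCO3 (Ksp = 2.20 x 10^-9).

Q ≈ 2.61e-10

Total volume = 246 + 34.9 = 280.9 mL.
[Ca^2+] = 5.68 x 10^-5 × (246/280.9) = 4.974 × 10^-5 M
[CO3^2-] = 4.22 x 10^-5 × (34.9/280.9) = 5.243 × 10^-6 M
CaCO3(s) ⇌ Ca^2+ + CO3^2-, so Q = [Ca^2+][CO3^2-]
Q = (4.974 × 10^-5)(5.243 x 10^-6) = 2.61 x 10^-10
Q < Ksp, so no precipitate of CaCO3 forms.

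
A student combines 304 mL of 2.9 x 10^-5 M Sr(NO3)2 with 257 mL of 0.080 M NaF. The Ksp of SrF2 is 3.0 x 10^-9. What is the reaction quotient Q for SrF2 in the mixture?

Q = 2.1 x 10^-8

Total volume = 304 + 257 = 561 mL.
[Sr^2+] = 2.9 × 10^-5 × (304/561) = 1.57 x 10^-5 M
[F^-] = 8.0 × 10^-2 × (257/561) = 3.66 x 10^-2 M
SrF2(s) ⇌ Sr^2+ + 2 F^-, so Q = [Sr^2+][F^-]^2
Q = (1.57 x 10^-5)(3.66 x 10^-2)^2 = 2.1 × 10^-8
Q > Ksp, so SrF2 will precipitate.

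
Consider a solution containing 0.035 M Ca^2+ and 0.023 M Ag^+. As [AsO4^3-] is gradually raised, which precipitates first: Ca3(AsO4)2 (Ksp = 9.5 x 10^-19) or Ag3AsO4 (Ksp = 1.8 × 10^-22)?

Precipitation of each salt starts when its ion product equals its Ksp.
For Ca3(AsO4)2: 9.5 x 10^-19 = (0.035)^3 × [AsO4^3-]^2  ⇒  [AsO4^3-] = 1.5 x 10^-7 M.
For Ag3AsO4: 1.8 × 10^-22 = (0.023)^3 × [AsO4^3-]  ⇒  [AsO4^3-] = 1.5 x 10^-17 M.
The salt with the lower threshold [AsO4^3-] precipitates first: Ag3AsO4.

Ag3AsO4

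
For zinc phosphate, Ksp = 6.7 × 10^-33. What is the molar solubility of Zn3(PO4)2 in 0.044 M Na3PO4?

Zn3(PO4)2(s) ⇌ 3 Zn^2+ + 2 PO4^3-
Ksp = [Zn^2+]^3[PO4^3-]^2
If s mol/L dissolves here, [Zn^2+] = 3s, [PO4^3-] = 0.044 + 2s ≈ 0.044 (common-ion effect: PO4^3- is already 0.044 M).
Ksp ≈ (3s)^3 × (0.044)^2
s = 5.0 × 10^-11 M
Check: 2s = 1.0 x 10^-10 ≪ 0.044, so the approximation is valid.

s ≈ 5.0e-11 M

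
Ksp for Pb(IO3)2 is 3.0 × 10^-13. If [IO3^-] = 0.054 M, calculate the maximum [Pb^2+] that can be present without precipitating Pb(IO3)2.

Pb(IO3)2(s) <=> Pb^2+(aq) + 2 IO3^-(aq)
Ksp = [Pb^2+][IO3^-]^2
Precipitation begins when Q = Ksp. With [IO3^-] = 0.054 M:
3.0 × 10^-13 = (0.054)^2 × [Pb^2+]
[Pb^2+] = (3.0 × 10^-13 / 2.92 x 10^-3) = 1.0 × 10^-10 M

[Pb^2+] = 1.0 × 10^-10 M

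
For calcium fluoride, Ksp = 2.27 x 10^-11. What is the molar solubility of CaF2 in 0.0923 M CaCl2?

CaF2(s) <=> Ca^2+ + 2 F^-
Ksp = [Ca^2+][F^-]^2
Let s be the molar solubility in this solution. [Ca^2+] = 0.0923 + s ≈ 0.0923, [F^-] = 2s (since Ca^2+ from CaCl2 dominates).
Ksp ≈ 0.0923 × (2s)^2
s = 7.84 × 10^-6 M
Check: s = 7.8 × 10^-6 ≪ 0.0923, so the approximation is valid.

s ≈ 7.84 x 10^-6 M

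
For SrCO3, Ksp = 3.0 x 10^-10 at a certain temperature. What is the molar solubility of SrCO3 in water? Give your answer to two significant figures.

SrCO3(s) <=> Sr^2+ + CO3^2-
Ksp = [Sr^2+][CO3^2-]
Let s = molar solubility. Then [Sr^2+] = s and [CO3^2-] = s.
Ksp = s^2
s = √(3.0 x 10^-10) = 1.7 × 10^-5 M

1.7 x 10^-5 M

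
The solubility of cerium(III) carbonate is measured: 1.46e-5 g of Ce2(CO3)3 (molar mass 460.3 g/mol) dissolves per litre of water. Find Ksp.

Molar solubility s = (1.46 × 10^-5 g/L) / (460.3 g/mol) = 3.172 x 10^-8 M.
Ce2(CO3)3(s) ⇌ 2 Ce^3+(aq) + 3 CO3^2-(aq)
Let s = molar solubility. Then [Ce^3+] = 2s and [CO3^2-] = 3s.
Ksp = [Ce^3+]^2[CO3^2-]^3
So Ksp = (2s)^2 × (3s)^3 = 108s^5
Ksp = 108 × (3.172 × 10^-8)^5 = 3.47 x 10^-36

Ksp = 3.47 × 10^-36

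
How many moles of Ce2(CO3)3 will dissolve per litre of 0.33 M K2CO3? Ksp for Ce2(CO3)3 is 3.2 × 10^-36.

s ≈ 4.7 x 10^-18 M

Ce2(CO3)3(s) <=> 2 Ce^3+(aq) + 3 CO3^2-(aq)
Ksp = [Ce^3+]^2[CO3^2-]^3
Let s be the molar solubility in this solution. [Ce^3+] = 2s, [CO3^2-] = 0.33 + 3s ≈ 0.33 (Ksp is small, so little additional dissolves).
Ksp ≈ (2s)^2 × (0.33)^3
s = 4.7 × 10^-18 M
Check: 3s = 1.4 x 10^-17 ≪ 0.33, so the approximation is valid.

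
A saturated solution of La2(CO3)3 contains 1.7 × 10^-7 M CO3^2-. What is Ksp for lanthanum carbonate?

La2(CO3)3(s) ⇌ 2 La^3+ + 3 CO3^2-
Stoichiometry gives [La^3+] = (2/3)[CO3^2-] = 1.13 × 10^-7 M.
Ksp = [La^3+]^2[CO3^2-]^3
Ksp = (1.13 x 10^-7)^2 × (1.7 × 10^-7)^3 = 6.3 x 10^-35

Ksp = 6.3 × 10^-35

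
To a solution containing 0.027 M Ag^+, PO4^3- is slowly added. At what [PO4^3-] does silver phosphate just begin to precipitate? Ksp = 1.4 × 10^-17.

Ag3PO4(s) ⇌ 3 Ag^+ + PO4^3-
Ksp = [Ag^+]^3[PO4^3-]
Precipitation begins when Q = Ksp. With [Ag^+] = 0.027 M:
1.4 × 10^-17 = (0.027)^3 × [PO4^3-]
[PO4^3-] = (1.4 × 10^-17 / 1.97 × 10^-5) = 7.1 × 10^-13 M

7.1 × 10^-13 M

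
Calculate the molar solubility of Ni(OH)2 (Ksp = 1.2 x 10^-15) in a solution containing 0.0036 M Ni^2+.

Ni(OH)2(s) ⇌ Ni^2+ + 2 OH^-
Ksp = [Ni^2+][OH^-]^2
Let s be the molar solubility in this solution. [Ni^2+] = 0.0036 + s ≈ 0.0036, [OH^-] = 2s (Ksp is small, so little additional dissolves).
Ksp ≈ 0.0036 × (2s)^2
s = 2.9 × 10^-7 M
Check: s = 2.9 x 10^-7 ≪ 0.0036, so the approximation is valid.

2.9e-7 M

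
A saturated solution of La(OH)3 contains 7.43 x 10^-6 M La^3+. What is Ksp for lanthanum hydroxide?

La(OH)3(s) ⇌ La^3+ + 3 OH^-
Stoichiometry gives [OH^-] = (3/1)[La^3+] = 2.229 × 10^-5 M.
Ksp = [La^3+][OH^-]^3
Ksp = 7.43 × 10^-6 × (2.229 × 10^-5)^3 = 8.23 × 10^-20

Ksp ≈ 8.23e-20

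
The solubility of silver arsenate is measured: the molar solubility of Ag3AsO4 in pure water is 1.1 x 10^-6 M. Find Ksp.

Ksp = 4.0 × 10^-23

Ag3AsO4(s) ⇌ 3 Ag^+(aq) + AsO4^3-(aq)
For each mole of Ag3AsO4 that dissolves: [Ag^+] = 3s, [AsO4^3-] = s.
Ksp = [Ag^+]^3[AsO4^3-]
So Ksp = (3s)^3 × s = 27s^4
Ksp = 27 × (1.1 × 10^-6)^4 = 4.0 x 10^-23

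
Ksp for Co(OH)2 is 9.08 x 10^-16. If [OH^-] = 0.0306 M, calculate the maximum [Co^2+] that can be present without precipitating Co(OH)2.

Co(OH)2(s) <=> Co^2+ + 2 OH^-
Ksp = [Co^2+][OH^-]^2
Precipitation begins when Q = Ksp. With [OH^-] = 0.0306 M:
9.08 x 10^-16 = (0.0306)^2 × [Co^2+]
[Co^2+] = (9.08 x 10^-16 / 9.364 × 10^-4) = 9.70 x 10^-13 M

[Co^2+] = 9.70 x 10^-13 M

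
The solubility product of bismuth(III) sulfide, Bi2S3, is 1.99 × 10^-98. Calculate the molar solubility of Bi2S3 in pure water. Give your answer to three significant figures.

s ≈ 1.13 x 10^-20 M

Bi2S3(s) ⇌ 2 Bi^3+(aq) + 3 S^2-(aq)
Ksp = [Bi^3+]^2[S^2-]^3
With molar solubility s: [Bi^3+] = 2s, [S^2-] = 3s.
So Ksp = (2s)^2 × (3s)^3 = 108s^5
Solving, s = (1.99 × 10^-98/108)^(1/5) = 1.13 × 10^-20 M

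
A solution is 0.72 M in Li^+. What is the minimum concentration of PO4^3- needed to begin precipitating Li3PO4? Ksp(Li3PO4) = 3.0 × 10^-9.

[PO4^3-] ≈ 8.0 x 10^-9 M

Li3PO4(s) ⇌ 3 Li^+ + PO4^3-
Ksp = [Li^+]^3[PO4^3-]
Precipitation begins when Q = Ksp. With [Li^+] = 0.72 M:
3.0 × 10^-9 = (0.72)^3 × [PO4^3-]
[PO4^3-] = (3.0 × 10^-9 / 3.73 x 10^-1) = 8.0 × 10^-9 M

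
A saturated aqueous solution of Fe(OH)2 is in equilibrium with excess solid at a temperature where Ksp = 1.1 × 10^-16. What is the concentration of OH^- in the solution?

[OH^-] = 6.0 x 10^-6 M

Fe(OH)2(s) <=> Fe^2+(aq) + 2 OH^-(aq)
Ksp = [Fe^2+][OH^-]^2
With molar solubility s: [Fe^2+] = s, [OH^-] = 2s.
Ksp = s(2s)^2 = 4s^3
s = (1.1 × 10^-16 / 4)^(1/3) = 3.02 × 10^-6 M
[OH^-] = 2s = 6.0 × 10^-6 M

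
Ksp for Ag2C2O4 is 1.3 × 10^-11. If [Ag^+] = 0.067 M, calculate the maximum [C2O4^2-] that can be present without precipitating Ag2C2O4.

Ag2C2O4(s) <=> 2 Ag^+(aq) + C2O4^2-(aq)
Ksp = [Ag^+]^2[C2O4^2-]
Precipitation begins when Q = Ksp. With [Ag^+] = 0.067 M:
1.3 × 10^-11 = (0.067)^2 × [C2O4^2-]
[C2O4^2-] = (1.3 × 10^-11 / 4.49 × 10^-3) = 2.9 × 10^-9 M

2.9e-9 M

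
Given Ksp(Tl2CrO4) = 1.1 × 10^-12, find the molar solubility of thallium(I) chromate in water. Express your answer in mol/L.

Tl2CrO4(s) ⇌ 2 Tl^+ + CrO4^2-
Ksp = [Tl^+]^2[CrO4^2-]
If s mol/L of Tl2CrO4 dissolves, [Tl^+] = 2s and [CrO4^2-] = s.
Ksp = (2s)^2s = 4s^3
Solving, s = (1.1 × 10^-12/4)^(1/3) = 6.5 x 10^-5 M

s = 6.5e-5 M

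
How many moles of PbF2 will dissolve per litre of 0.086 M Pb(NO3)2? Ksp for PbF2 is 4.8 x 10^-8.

s = 3.7 × 10^-4 M

PbF2(s) ⇌ Pb^2+ + 2 F^-
Ksp = [Pb^2+][F^-]^2
If s mol/L dissolves here, [Pb^2+] = 0.086 + s ≈ 0.086, [F^-] = 2s (common-ion effect: Pb^2+ is already 0.086 M).
Ksp ≈ 0.086 × (2s)^2
s = 3.7 × 10^-4 M
Check: s = 3.7 × 10^-4 ≪ 0.086, so the approximation is valid.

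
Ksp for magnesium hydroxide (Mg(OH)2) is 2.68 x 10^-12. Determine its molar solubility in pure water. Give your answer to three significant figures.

s = 8.75 x 10^-5 M

Mg(OH)2(s) ⇌ Mg^2+ + 2 OH^-
Ksp = [Mg^2+][OH^-]^2
For each mole of Mg(OH)2 that dissolves: [Mg^2+] = s, [OH^-] = 2s.
Substituting: Ksp = s(2s)^2 = 4s^3
s = (2.68 x 10^-12 / 4)^(1/3) = 8.75 × 10^-5 M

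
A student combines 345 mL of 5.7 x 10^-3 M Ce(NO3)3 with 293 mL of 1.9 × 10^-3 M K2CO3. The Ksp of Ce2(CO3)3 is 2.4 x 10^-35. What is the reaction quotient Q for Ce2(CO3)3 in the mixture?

Total volume = 345 + 293 = 638 mL.
[Ce^3+] = 5.7 × 10^-3 × (345/638) = 3.08 x 10^-3 M
[CO3^2-] = 1.9 x 10^-3 × (293/638) = 8.73 x 10^-4 M
Ce2(CO3)3(s) <=> 2 Ce^3+(aq) + 3 CO3^2-(aq), so Q = [Ce^3+]^2[CO3^2-]^3
Q = (3.08 × 10^-3)^2(8.73 × 10^-4)^3 = 6.3 x 10^-15
Q > Ksp, so Ce2(CO3)3 will precipitate.

Q = 6.3e-15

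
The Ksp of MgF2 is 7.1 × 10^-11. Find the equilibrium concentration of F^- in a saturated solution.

MgF2(s) ⇌ Mg^2+ + 2 F^-
Ksp = [Mg^2+][F^-]^2
With molar solubility s: [Mg^2+] = s, [F^-] = 2s.
Ksp = s(2s)^2 = 4s^3
s^3 = 7.1 × 10^-11 / 4, so s = 2.61 × 10^-4 M
[F^-] = 2s = 5.2 × 10^-4 M

5.2 × 10^-4 M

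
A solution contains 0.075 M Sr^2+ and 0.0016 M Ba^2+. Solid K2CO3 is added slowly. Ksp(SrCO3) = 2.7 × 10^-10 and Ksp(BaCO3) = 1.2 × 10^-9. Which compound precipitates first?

SrCO3

Each salt begins to precipitate when Q = Ksp, i.e. when [CO3^2-] reaches its threshold.
For SrCO3: 2.7 × 10^-10 = 0.075 × [CO3^2-]  ⇒  [CO3^2-] = 3.6 × 10^-9 M.
For BaCO3: 1.2 × 10^-9 = 0.0016 × [CO3^2-]  ⇒  [CO3^2-] = 7.5 × 10^-7 M.
The salt with the lower threshold [CO3^2-] precipitates first: SrCO3.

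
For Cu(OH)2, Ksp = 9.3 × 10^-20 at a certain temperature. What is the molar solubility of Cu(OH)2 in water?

s ≈ 2.9 × 10^-7 M

Cu(OH)2(s) ⇌ Cu^2+ + 2 OH^-
Ksp = [Cu^2+][OH^-]^2
Let s = molar solubility. Then [Cu^2+] = s and [OH^-] = 2s.
Ksp = s(2s)^2 = 4s^3
s = (9.3 × 10^-20 / 4)^(1/3) = 2.9 x 10^-7 M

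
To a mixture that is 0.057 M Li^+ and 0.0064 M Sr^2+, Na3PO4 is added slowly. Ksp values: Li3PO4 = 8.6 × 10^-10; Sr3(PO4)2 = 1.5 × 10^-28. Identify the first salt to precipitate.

Precipitation of each salt starts when its ion product equals its Ksp.
For Li3PO4: 8.6 × 10^-10 = (0.057)^3 × [PO4^3-]  ⇒  [PO4^3-] = 4.6 × 10^-6 M.
For Sr3(PO4)2: 1.5 × 10^-28 = (0.0064)^3 × [PO4^3-]^2  ⇒  [PO4^3-] = 2.4 × 10^-11 M.
The salt with the lower threshold [PO4^3-] precipitates first: Sr3(PO4)2.

Sr3(PO4)2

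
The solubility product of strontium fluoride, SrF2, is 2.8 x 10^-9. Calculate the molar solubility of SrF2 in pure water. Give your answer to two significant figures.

s ≈ 8.9 × 10^-4 M

SrF2(s) <=> Sr^2+ + 2 F^-
Ksp = [Sr^2+][F^-]^2
For each mole of SrF2 that dissolves: [Sr^2+] = s, [F^-] = 2s.
So Ksp = s × (2s)^2 = 4s^3
Solving, s = (2.8 x 10^-9/4)^(1/3) = 8.9 x 10^-4 M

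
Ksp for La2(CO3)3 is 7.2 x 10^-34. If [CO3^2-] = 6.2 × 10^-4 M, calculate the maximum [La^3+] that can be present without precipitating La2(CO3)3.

[La^3+] ≈ 1.7e-12 M

La2(CO3)3(s) ⇌ 2 La^3+(aq) + 3 CO3^2-(aq)
Ksp = [La^3+]^2[CO3^2-]^3
Precipitation begins when Q = Ksp. With [CO3^2-] = 6.2 × 10^-4 M:
7.2 x 10^-34 = (6.2 × 10^-4)^3 × [La^3+]^2
[La^3+] = (7.2 x 10^-34 / 2.38 × 10^-10)^(1/2) = 1.7 × 10^-12 M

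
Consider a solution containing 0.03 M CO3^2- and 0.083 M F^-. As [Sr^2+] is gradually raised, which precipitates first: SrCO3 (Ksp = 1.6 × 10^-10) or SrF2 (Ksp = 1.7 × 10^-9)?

Precipitation of each salt starts when its ion product equals its Ksp.
For SrCO3: 1.6 × 10^-10 = 0.03 × [Sr^2+]  ⇒  [Sr^2+] = 5.3 x 10^-9 M.
For SrF2: 1.7 × 10^-9 = (0.083)^2 × [Sr^2+]  ⇒  [Sr^2+] = 2.5 x 10^-7 M.
The salt with the lower threshold [Sr^2+] precipitates first: SrCO3.

SrCO3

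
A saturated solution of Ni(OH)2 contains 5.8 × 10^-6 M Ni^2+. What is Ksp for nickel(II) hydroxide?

Ni(OH)2(s) ⇌ Ni^2+(aq) + 2 OH^-(aq)
Stoichiometry gives [OH^-] = (2/1)[Ni^2+] = 1.16 x 10^-5 M.
Ksp = [Ni^2+][OH^-]^2
Ksp = 5.8 × 10^-6 × (1.16 × 10^-5)^2 = 7.8 × 10^-16

Ksp ≈ 7.8 × 10^-16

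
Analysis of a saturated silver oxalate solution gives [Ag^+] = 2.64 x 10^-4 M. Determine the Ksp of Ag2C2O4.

Ag2C2O4(s) <=> 2 Ag^+ + C2O4^2-
Stoichiometry gives [C2O4^2-] = (1/2)[Ag^+] = 1.320 × 10^-4 M.
Ksp = [Ag^+]^2[C2O4^2-]
Ksp = (2.64 × 10^-4)^2 × 1.320 × 10^-4 = 9.20 × 10^-12

9.20 × 10^-12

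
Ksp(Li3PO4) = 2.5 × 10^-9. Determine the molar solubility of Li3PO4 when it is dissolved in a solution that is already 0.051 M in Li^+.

Li3PO4(s) ⇌ 3 Li^+ + PO4^3-
Ksp = [Li^+]^3[PO4^3-]
If s mol/L dissolves here, [Li^+] = 0.051 + 3s ≈ 0.051, [PO4^3-] = s (common-ion effect: Li^+ is already 0.051 M).
Ksp ≈ (0.051)^3 × s
s = 1.9 × 10^-5 M
Check: 3s = 5.7 × 10^-5 ≪ 0.051, so the approximation is valid.

s = 1.9 × 10^-5 M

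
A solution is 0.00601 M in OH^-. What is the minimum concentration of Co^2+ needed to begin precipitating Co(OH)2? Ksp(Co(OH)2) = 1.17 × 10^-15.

[Co^2+] ≈ 3.24 × 10^-11 M

Co(OH)2(s) ⇌ Co^2+(aq) + 2 OH^-(aq)
Ksp = [Co^2+][OH^-]^2
Precipitation begins when Q = Ksp. With [OH^-] = 0.00601 M:
1.17 × 10^-15 = (0.00601)^2 × [Co^2+]
[Co^2+] = (1.17 × 10^-15 / 3.612 x 10^-5) = 3.24 × 10^-11 M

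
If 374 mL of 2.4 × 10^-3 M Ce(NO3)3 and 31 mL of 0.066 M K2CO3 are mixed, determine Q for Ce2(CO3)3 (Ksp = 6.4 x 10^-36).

Q = 6.3 × 10^-13

Total volume = 374 + 31 = 405 mL.
[Ce^3+] = 2.4 × 10^-3 × (374/405) = 2.22 × 10^-3 M
[CO3^2-] = 6.6 × 10^-2 × (31/405) = 5.05 x 10^-3 M
Ce2(CO3)3(s) ⇌ 2 Ce^3+ + 3 CO3^2-, so Q = [Ce^3+]^2[CO3^2-]^3
Q = (2.22 x 10^-3)^2(5.05 × 10^-3)^3 = 6.3 × 10^-13
Q > Ksp, so Ce2(CO3)3 will precipitate.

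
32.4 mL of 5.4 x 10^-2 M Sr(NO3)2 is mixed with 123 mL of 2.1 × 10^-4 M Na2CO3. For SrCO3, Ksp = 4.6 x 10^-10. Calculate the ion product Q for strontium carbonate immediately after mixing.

Q ≈ 1.9e-6

Total volume = 32.4 + 123 = 155.4 mL.
[Sr^2+] = 5.4 × 10^-2 × (32.4/155.4) = 1.13 × 10^-2 M
[CO3^2-] = 2.1 × 10^-4 × (123/155.4) = 1.66 × 10^-4 M
SrCO3(s) ⇌ Sr^2+(aq) + CO3^2-(aq), so Q = [Sr^2+][CO3^2-]
Q = (1.13 x 10^-2)(1.66 x 10^-4) = 1.9 x 10^-6
Q > Ksp, so SrCO3 will precipitate.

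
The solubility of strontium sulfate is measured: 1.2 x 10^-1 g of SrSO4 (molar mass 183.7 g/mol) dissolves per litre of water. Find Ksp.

4.3e-7

Molar solubility s = (1.2 × 10^-1 g/L) / (183.7 g/mol) = 6.53 × 10^-4 M.
SrSO4(s) <=> Sr^2+ + SO4^2-
For each mole of SrSO4 that dissolves: [Sr^2+] = s, [SO4^2-] = s.
Ksp = [Sr^2+][SO4^2-]
Ksp = s × s = s^2
Ksp = (6.53 × 10^-4)^2 = 4.3 × 10^-7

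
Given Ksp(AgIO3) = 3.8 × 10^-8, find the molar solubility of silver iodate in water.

1.9 × 10^-4 M

AgIO3(s) ⇌ Ag^+ + IO3^-
Ksp = [Ag^+][IO3^-]
If s mol/L of AgIO3 dissolves, [Ag^+] = s and [IO3^-] = s.
Ksp = s^2
s = (3.8 × 10^-8)^(1/2) = 1.9 × 10^-4 M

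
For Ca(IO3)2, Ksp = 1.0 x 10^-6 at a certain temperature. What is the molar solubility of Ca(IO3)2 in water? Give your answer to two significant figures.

s = 6.3e-3 M

Ca(IO3)2(s) ⇌ Ca^2+ + 2 IO3^-
Ksp = [Ca^2+][IO3^-]^2
With molar solubility s: [Ca^2+] = s, [IO3^-] = 2s.
So Ksp = s × (2s)^2 = 4s^3
s = (1.0 x 10^-6 / 4)^(1/3) = 6.3 × 10^-3 M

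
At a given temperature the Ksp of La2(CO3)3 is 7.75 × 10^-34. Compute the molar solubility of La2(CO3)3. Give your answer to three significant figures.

s ≈ 9.36 × 10^-8 M

La2(CO3)3(s) <=> 2 La^3+(aq) + 3 CO3^2-(aq)
Ksp = [La^3+]^2[CO3^2-]^3
Let s = molar solubility. Then [La^3+] = 2s and [CO3^2-] = 3s.
Substituting: Ksp = (2s)^2(3s)^3 = 108s^5
Solving, s = (7.75 × 10^-34/108)^(1/5) = 9.36 × 10^-8 M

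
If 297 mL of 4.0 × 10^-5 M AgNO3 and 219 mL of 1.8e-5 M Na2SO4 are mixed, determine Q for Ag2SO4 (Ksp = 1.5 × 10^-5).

Q = 4.0 x 10^-15

Total volume = 297 + 219 = 516 mL.
[Ag^+] = 4.0 x 10^-5 × (297/516) = 2.30 × 10^-5 M
[SO4^2-] = 1.8 × 10^-5 × (219/516) = 7.64 × 10^-6 M
Ag2SO4(s) <=> 2 Ag^+(aq) + SO4^2-(aq), so Q = [Ag^+]^2[SO4^2-]
Q = (2.30 × 10^-5)^2(7.64 × 10^-6) = 4.0 x 10^-15
Q < Ksp, so no precipitate of Ag2SO4 forms.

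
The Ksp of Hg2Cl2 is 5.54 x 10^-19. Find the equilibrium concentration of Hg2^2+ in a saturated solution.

[Hg2^2+] ≈ 5.17 x 10^-7 M

Hg2Cl2(s) ⇌ Hg2^2+ + 2 Cl^-
Ksp = [Hg2^2+][Cl^-]^2
Let s = molar solubility. Then [Hg2^2+] = s and [Cl^-] = 2s.
So Ksp = s × (2s)^2 = 4s^3
s^3 = 5.54 x 10^-19 / 4, so s = 5.174 × 10^-7 M
[Hg2^2+] = s = 5.17 × 10^-7 M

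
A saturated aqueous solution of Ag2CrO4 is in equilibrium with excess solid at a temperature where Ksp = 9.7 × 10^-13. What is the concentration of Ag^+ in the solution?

Ag2CrO4(s) ⇌ 2 Ag^+(aq) + CrO4^2-(aq)
Ksp = [Ag^+]^2[CrO4^2-]
For each mole of Ag2CrO4 that dissolves: [Ag^+] = 2s, [CrO4^2-] = s.
So Ksp = (2s)^2 × s = 4s^3
Solving, s = (9.7 × 10^-13/4)^(1/3) = 6.24 × 10^-5 M
[Ag^+] = 2s = 1.2 x 10^-4 M

[Ag^+] = 1.2 x 10^-4 M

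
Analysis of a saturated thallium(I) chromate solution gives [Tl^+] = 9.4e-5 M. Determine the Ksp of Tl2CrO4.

4.2e-13

Tl2CrO4(s) <=> 2 Tl^+(aq) + CrO4^2-(aq)
Stoichiometry gives [CrO4^2-] = (1/2)[Tl^+] = 4.70 x 10^-5 M.
Ksp = [Tl^+]^2[CrO4^2-]
Ksp = (9.4 × 10^-5)^2 × 4.70 x 10^-5 = 4.2 × 10^-13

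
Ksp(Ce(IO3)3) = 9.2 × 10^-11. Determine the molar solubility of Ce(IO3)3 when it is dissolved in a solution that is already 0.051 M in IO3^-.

Ce(IO3)3(s) ⇌ Ce^3+(aq) + 3 IO3^-(aq)
Ksp = [Ce^3+][IO3^-]^3
Let s be the molar solubility in this solution. [Ce^3+] = s, [IO3^-] = 0.051 + 3s ≈ 0.051 (common-ion effect: IO3^- is already 0.051 M).
Ksp ≈ s × (0.051)^3
s = 6.9 × 10^-7 M
Check: 3s = 2.1 × 10^-6 ≪ 0.051, so the approximation is valid.

6.9 × 10^-7 M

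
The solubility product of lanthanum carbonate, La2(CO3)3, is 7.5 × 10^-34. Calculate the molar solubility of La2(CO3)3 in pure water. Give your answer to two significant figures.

9.3 × 10^-8 M

La2(CO3)3(s) ⇌ 2 La^3+(aq) + 3 CO3^2-(aq)
Ksp = [La^3+]^2[CO3^2-]^3
If s mol/L of La2(CO3)3 dissolves, [La^3+] = 2s and [CO3^2-] = 3s.
Ksp = (2s)^2(3s)^3 = 108s^5
Solving, s = (7.5 × 10^-34/108)^(1/5) = 9.3 × 10^-8 M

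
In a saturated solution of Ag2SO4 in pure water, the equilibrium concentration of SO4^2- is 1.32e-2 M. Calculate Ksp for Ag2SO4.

Ag2SO4(s) ⇌ 2 Ag^+(aq) + SO4^2-(aq)
Stoichiometry gives [Ag^+] = (2/1)[SO4^2-] = 2.640 × 10^-2 M.
Ksp = [Ag^+]^2[SO4^2-]
Ksp = (2.640 × 10^-2)^2 × 1.32 × 10^-2 = 9.20 x 10^-6

Ksp = 9.20 × 10^-6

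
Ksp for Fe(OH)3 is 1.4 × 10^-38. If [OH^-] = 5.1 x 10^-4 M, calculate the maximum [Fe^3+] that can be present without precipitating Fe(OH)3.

1.1 x 10^-28 M

Fe(OH)3(s) ⇌ Fe^3+(aq) + 3 OH^-(aq)
Ksp = [Fe^3+][OH^-]^3
Precipitation begins when Q = Ksp. With [OH^-] = 5.1 x 10^-4 M:
1.4 × 10^-38 = (5.1 x 10^-4)^3 × [Fe^3+]
[Fe^3+] = (1.4 × 10^-38 / 1.33 × 10^-10) = 1.1 × 10^-28 M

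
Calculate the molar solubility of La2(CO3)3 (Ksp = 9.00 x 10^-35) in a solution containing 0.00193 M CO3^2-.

s ≈ 5.59e-14 M

La2(CO3)3(s) ⇌ 2 La^3+(aq) + 3 CO3^2-(aq)
Ksp = [La^3+]^2[CO3^2-]^3
Let s = moles of La2(CO3)3 that dissolve per litre. [La^3+] = 2s, [CO3^2-] = 0.00193 + 3s ≈ 0.00193 (common-ion effect: CO3^2- is already 0.00193 M).
Ksp ≈ (2s)^2 × (0.00193)^3
s = 5.59 × 10^-14 M
Check: 3s = 1.7 × 10^-13 ≪ 0.00193, so the approximation is valid.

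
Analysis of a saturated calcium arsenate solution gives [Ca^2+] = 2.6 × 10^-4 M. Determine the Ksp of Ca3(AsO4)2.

Ksp = 5.3 × 10^-19

Ca3(AsO4)2(s) ⇌ 3 Ca^2+(aq) + 2 AsO4^3-(aq)
Stoichiometry gives [AsO4^3-] = (2/3)[Ca^2+] = 1.73 × 10^-4 M.
Ksp = [Ca^2+]^3[AsO4^3-]^2
Ksp = (2.6 x 10^-4)^3 × (1.73 x 10^-4)^2 = 5.3 x 10^-19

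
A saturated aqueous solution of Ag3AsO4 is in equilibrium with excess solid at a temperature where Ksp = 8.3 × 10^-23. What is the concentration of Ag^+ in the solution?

Ag3AsO4(s) ⇌ 3 Ag^+ + AsO4^3-
Ksp = [Ag^+]^3[AsO4^3-]
If s mol/L of Ag3AsO4 dissolves, [Ag^+] = 3s and [AsO4^3-] = s.
Ksp = (3s)^3s = 27s^4
Solving, s = (8.3 × 10^-23/27)^(1/4) = 1.32 x 10^-6 M
[Ag^+] = 3s = 4.0 x 10^-6 M

4.0 x 10^-6 M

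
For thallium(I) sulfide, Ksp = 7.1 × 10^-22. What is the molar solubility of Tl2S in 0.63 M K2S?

Tl2S(s) <=> 2 Tl^+(aq) + S^2-(aq)
Ksp = [Tl^+]^2[S^2-]
Let s = moles of Tl2S that dissolve per litre. [Tl^+] = 2s, [S^2-] = 0.63 + s ≈ 0.63 (Ksp is small, so little additional dissolves).
Ksp ≈ (2s)^2 × 0.63
s = 1.7 × 10^-11 M
Check: s = 1.7 × 10^-11 ≪ 0.63, so the approximation is valid.

s = 1.7 x 10^-11 M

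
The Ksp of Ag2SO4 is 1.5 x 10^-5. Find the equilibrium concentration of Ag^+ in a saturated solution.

3.1e-2 M

Ag2SO4(s) ⇌ 2 Ag^+ + SO4^2-
Ksp = [Ag^+]^2[SO4^2-]
Let s = molar solubility. Then [Ag^+] = 2s and [SO4^2-] = s.
So Ksp = (2s)^2 × s = 4s^3
Solving, s = (1.5 x 10^-5/4)^(1/3) = 1.55 × 10^-2 M
[Ag^+] = 2s = 3.1 x 10^-2 M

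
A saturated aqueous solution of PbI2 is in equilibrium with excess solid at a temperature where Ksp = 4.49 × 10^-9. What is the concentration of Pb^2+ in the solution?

1.04 × 10^-3 M

PbI2(s) ⇌ Pb^2+(aq) + 2 I^-(aq)
Ksp = [Pb^2+][I^-]^2
With molar solubility s: [Pb^2+] = s, [I^-] = 2s.
So Ksp = s × (2s)^2 = 4s^3
Solving, s = (4.49 × 10^-9/4)^(1/3) = 1.039 x 10^-3 M
[Pb^2+] = s = 1.04 × 10^-3 M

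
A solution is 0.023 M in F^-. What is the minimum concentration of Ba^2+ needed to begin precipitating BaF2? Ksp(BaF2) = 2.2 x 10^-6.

BaF2(s) <=> Ba^2+(aq) + 2 F^-(aq)
Ksp = [Ba^2+][F^-]^2
Precipitation begins when Q = Ksp. With [F^-] = 0.023 M:
2.2 x 10^-6 = (0.023)^2 × [Ba^2+]
[Ba^2+] = (2.2 x 10^-6 / 5.29 × 10^-4) = 4.2 × 10^-3 M

[Ba^2+] = 4.2e-3 M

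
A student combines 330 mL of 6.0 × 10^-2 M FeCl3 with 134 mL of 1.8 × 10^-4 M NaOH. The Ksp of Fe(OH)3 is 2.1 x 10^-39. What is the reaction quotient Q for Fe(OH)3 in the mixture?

Q = 6.0 x 10^-15

Total volume = 330 + 134 = 464 mL.
[Fe^3+] = 6.0 × 10^-2 × (330/464) = 4.27 × 10^-2 M
[OH^-] = 1.8 x 10^-4 × (134/464) = 5.20 x 10^-5 M
Fe(OH)3(s) <=> Fe^3+(aq) + 3 OH^-(aq), so Q = [Fe^3+][OH^-]^3
Q = (4.27 × 10^-2)(5.20 × 10^-5)^3 = 6.0 x 10^-15
Q > Ksp, so Fe(OH)3 will precipitate.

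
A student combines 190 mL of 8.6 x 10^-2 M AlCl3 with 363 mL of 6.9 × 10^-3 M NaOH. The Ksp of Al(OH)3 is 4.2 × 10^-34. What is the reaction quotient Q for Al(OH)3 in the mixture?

Total volume = 190 + 363 = 553 mL.
[Al^3+] = 8.6 x 10^-2 × (190/553) = 2.95 × 10^-2 M
[OH^-] = 6.9 × 10^-3 × (363/553) = 4.53 × 10^-3 M
Al(OH)3(s) ⇌ Al^3+(aq) + 3 OH^-(aq), so Q = [Al^3+][OH^-]^3
Q = (2.95 × 10^-2)(4.53 × 10^-3)^3 = 2.7 × 10^-9
Q > Ksp, so Al(OH)3 will precipitate.

2.7e-9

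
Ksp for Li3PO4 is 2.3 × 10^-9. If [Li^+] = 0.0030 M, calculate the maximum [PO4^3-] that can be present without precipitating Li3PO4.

[PO4^3-] = 8.5 × 10^-2 M

Li3PO4(s) <=> 3 Li^+(aq) + PO4^3-(aq)
Ksp = [Li^+]^3[PO4^3-]
Precipitation begins when Q = Ksp. With [Li^+] = 0.0030 M:
2.3 × 10^-9 = (0.0030)^3 × [PO4^3-]
[PO4^3-] = (2.3 × 10^-9 / 2.70 × 10^-8) = 8.5 x 10^-2 M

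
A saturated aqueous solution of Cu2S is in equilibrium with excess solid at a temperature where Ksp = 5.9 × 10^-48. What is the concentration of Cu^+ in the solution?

Cu2S(s) ⇌ 2 Cu^+(aq) + S^2-(aq)
Ksp = [Cu^+]^2[S^2-]
If s mol/L of Cu2S dissolves, [Cu^+] = 2s and [S^2-] = s.
Substituting: Ksp = (2s)^2s = 4s^3
s^3 = 5.9 × 10^-48 / 4, so s = 1.14 × 10^-16 M
[Cu^+] = 2s = 2.3 x 10^-16 M

2.3 x 10^-16 M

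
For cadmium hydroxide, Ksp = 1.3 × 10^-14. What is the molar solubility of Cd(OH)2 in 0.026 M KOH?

1.9 x 10^-11 M

Cd(OH)2(s) ⇌ Cd^2+(aq) + 2 OH^-(aq)
Ksp = [Cd^2+][OH^-]^2
If s mol/L dissolves here, [Cd^2+] = s, [OH^-] = 0.026 + 2s ≈ 0.026 (common-ion effect: OH^- is already 0.026 M).
Ksp ≈ s × (0.026)^2
s = 1.9 x 10^-11 M
Check: 2s = 3.8 × 10^-11 ≪ 0.026, so the approximation is valid.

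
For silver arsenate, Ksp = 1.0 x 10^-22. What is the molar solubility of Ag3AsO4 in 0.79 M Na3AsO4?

Ag3AsO4(s) ⇌ 3 Ag^+ + AsO4^3-
Ksp = [Ag^+]^3[AsO4^3-]
Let s = moles of Ag3AsO4 that dissolve per litre. [Ag^+] = 3s, [AsO4^3-] = 0.79 + s ≈ 0.79 (common-ion effect: AsO4^3- is already 0.79 M).
Ksp ≈ (3s)^3 × 0.79
s = 1.7 × 10^-8 M
Check: s = 1.7 × 10^-8 ≪ 0.79, so the approximation is valid.

1.7 × 10^-8 M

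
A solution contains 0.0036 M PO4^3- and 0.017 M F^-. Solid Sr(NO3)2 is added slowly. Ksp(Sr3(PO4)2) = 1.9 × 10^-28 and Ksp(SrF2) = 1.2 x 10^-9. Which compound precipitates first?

Precipitation of each salt starts when its ion product equals its Ksp.
For Sr3(PO4)2: 1.9 × 10^-28 = (0.0036)^2 × [Sr^2+]^3  ⇒  [Sr^2+] = 2.4 × 10^-8 M.
For SrF2: 1.2 x 10^-9 = (0.017)^2 × [Sr^2+]  ⇒  [Sr^2+] = 4.2 × 10^-6 M.
The salt with the lower threshold [Sr^2+] precipitates first: Sr3(PO4)2.

Sr3(PO4)2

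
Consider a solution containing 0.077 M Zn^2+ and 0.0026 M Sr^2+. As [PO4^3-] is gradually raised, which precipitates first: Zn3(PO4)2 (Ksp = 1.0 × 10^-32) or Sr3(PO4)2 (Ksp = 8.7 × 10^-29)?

Precipitation of each salt starts when its ion product equals its Ksp.
For Zn3(PO4)2: 1.0 × 10^-32 = (0.077)^3 × [PO4^3-]^2  ⇒  [PO4^3-] = 4.7 × 10^-15 M.
For Sr3(PO4)2: 8.7 × 10^-29 = (0.0026)^3 × [PO4^3-]^2  ⇒  [PO4^3-] = 7.0 × 10^-11 M.
The salt with the lower threshold [PO4^3-] precipitates first: Zn3(PO4)2.

Zn3(PO4)2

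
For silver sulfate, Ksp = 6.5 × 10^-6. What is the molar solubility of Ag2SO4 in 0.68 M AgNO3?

Ag2SO4(s) ⇌ 2 Ag^+ + SO4^2-
Ksp = [Ag^+]^2[SO4^2-]
If s mol/L dissolves here, [Ag^+] = 0.68 + 2s ≈ 0.68, [SO4^2-] = s (since Ag^+ from AgNO3 dominates).
Ksp ≈ (0.68)^2 × s
s = 1.4 × 10^-5 M
Check: 2s = 2.8 x 10^-5 ≪ 0.68, so the approximation is valid.

1.4e-5 M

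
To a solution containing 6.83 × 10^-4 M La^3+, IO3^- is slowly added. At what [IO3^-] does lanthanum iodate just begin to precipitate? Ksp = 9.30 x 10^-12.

La(IO3)3(s) <=> La^3+ + 3 IO3^-
Ksp = [La^3+][IO3^-]^3
Precipitation begins when Q = Ksp. With [La^3+] = 6.83 × 10^-4 M:
9.30 x 10^-12 = (6.83 × 10^-4) × [IO3^-]^3
[IO3^-] = (9.30 x 10^-12 / 6.83 × 10^-4)^(1/3) = 2.39 x 10^-3 M

2.39 x 10^-3 M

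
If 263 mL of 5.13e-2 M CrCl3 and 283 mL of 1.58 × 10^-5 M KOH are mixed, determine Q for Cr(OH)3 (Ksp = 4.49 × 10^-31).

Total volume = 263 + 283 = 546 mL.
[Cr^3+] = 5.13 × 10^-2 × (263/546) = 2.471 × 10^-2 M
[OH^-] = 1.58 × 10^-5 × (283/546) = 8.189 x 10^-6 M
Cr(OH)3(s) ⇌ Cr^3+ + 3 OH^-, so Q = [Cr^3+][OH^-]^3
Q = (2.471 × 10^-2)(8.189 × 10^-6)^3 = 1.36 × 10^-17
Q > Ksp, so Cr(OH)3 will precipitate.

Q ≈ 1.36 × 10^-17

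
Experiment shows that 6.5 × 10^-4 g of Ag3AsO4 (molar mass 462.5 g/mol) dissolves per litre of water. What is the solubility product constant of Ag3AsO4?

Ksp = 1.1 × 10^-22

Molar solubility s = (6.5 × 10^-4 g/L) / (462.5 g/mol) = 1.41 × 10^-6 M.
Ag3AsO4(s) <=> 3 Ag^+ + AsO4^3-
For each mole of Ag3AsO4 that dissolves: [Ag^+] = 3s, [AsO4^3-] = s.
Ksp = [Ag^+]^3[AsO4^3-]
So Ksp = (3s)^3 × s = 27s^4
Ksp = 27 × (1.41 × 10^-6)^4 = 1.1 x 10^-22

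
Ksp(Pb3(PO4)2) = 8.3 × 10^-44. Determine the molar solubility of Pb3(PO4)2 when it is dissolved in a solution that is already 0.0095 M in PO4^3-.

s ≈ 3.2 × 10^-14 M

Pb3(PO4)2(s) <=> 3 Pb^2+(aq) + 2 PO4^3-(aq)
Ksp = [Pb^2+]^3[PO4^3-]^2
Let s = moles of Pb3(PO4)2 that dissolve per litre. [Pb^2+] = 3s, [PO4^3-] = 0.0095 + 2s ≈ 0.0095 (Ksp is small, so little additional dissolves).
Ksp ≈ (3s)^3 × (0.0095)^2
s = 3.2 × 10^-14 M
Check: 2s = 6.5 × 10^-14 ≪ 0.0095, so the approximation is valid.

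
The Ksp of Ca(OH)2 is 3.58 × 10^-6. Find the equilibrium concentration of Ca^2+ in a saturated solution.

Ca(OH)2(s) <=> Ca^2+(aq) + 2 OH^-(aq)
Ksp = [Ca^2+][OH^-]^2
If s mol/L of Ca(OH)2 dissolves, [Ca^2+] = s and [OH^-] = 2s.
Substituting: Ksp = s(2s)^2 = 4s^3
s^3 = 3.58 × 10^-6 / 4, so s = 9.637 x 10^-3 M
[Ca^2+] = s = 9.64 × 10^-3 M

[Ca^2+] = 9.64e-3 M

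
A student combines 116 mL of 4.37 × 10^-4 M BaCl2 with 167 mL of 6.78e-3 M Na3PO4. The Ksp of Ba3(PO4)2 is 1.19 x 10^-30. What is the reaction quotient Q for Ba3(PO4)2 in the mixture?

9.20 × 10^-17

Total volume = 116 + 167 = 283 mL.
[Ba^2+] = 4.37 × 10^-4 × (116/283) = 1.791 x 10^-4 M
[PO4^3-] = 6.78 × 10^-3 × (167/283) = 4.001 x 10^-3 M
Ba3(PO4)2(s) ⇌ 3 Ba^2+ + 2 PO4^3-, so Q = [Ba^2+]^3[PO4^3-]^2
Q = (1.791 × 10^-4)^3(4.001 × 10^-3)^2 = 9.20 x 10^-17
Q > Ksp, so Ba3(PO4)2 will precipitate.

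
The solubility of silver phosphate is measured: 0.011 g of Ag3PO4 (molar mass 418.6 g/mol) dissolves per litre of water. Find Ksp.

Molar solubility s = (1.1 × 10^-2 g/L) / (418.6 g/mol) = 2.63 x 10^-5 M.
Ag3PO4(s) ⇌ 3 Ag^+(aq) + PO4^3-(aq)
For each mole of Ag3PO4 that dissolves: [Ag^+] = 3s, [PO4^3-] = s.
Ksp = [Ag^+]^3[PO4^3-]
Ksp = (3s)^3s = 27s^4
Ksp = 27 × (2.63 × 10^-5)^4 = 1.3 × 10^-17

Ksp = 1.3 x 10^-17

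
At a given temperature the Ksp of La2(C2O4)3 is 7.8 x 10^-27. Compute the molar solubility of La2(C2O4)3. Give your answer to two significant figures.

s = 2.4e-6 M

La2(C2O4)3(s) <=> 2 La^3+ + 3 C2O4^2-
Ksp = [La^3+]^2[C2O4^2-]^3
If s mol/L of La2(C2O4)3 dissolves, [La^3+] = 2s and [C2O4^2-] = 3s.
So Ksp = (2s)^2 × (3s)^3 = 108s^5
s^5 = 7.8 x 10^-27 / 108, so s = 2.4 × 10^-6 M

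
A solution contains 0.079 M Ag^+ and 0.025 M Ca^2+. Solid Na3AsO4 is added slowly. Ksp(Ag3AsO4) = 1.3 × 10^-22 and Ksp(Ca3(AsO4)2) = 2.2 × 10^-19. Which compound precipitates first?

Ag3AsO4

Precipitation of each salt starts when its ion product equals its Ksp.
For Ag3AsO4: 1.3 × 10^-22 = (0.079)^3 × [AsO4^3-]  ⇒  [AsO4^3-] = 2.6 × 10^-19 M.
For Ca3(AsO4)2: 2.2 × 10^-19 = (0.025)^3 × [AsO4^3-]^2  ⇒  [AsO4^3-] = 1.2 × 10^-7 M.
The salt with the lower threshold [AsO4^3-] precipitates first: Ag3AsO4.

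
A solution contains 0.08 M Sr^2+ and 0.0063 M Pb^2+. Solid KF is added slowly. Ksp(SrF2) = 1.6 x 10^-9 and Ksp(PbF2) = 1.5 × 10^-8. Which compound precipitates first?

SrF2

Each salt begins to precipitate when Q = Ksp, i.e. when [F^-] reaches its threshold.
For SrF2: 1.6 x 10^-9 = 0.08 × [F^-]^2  ⇒  [F^-] = 1.4 × 10^-4 M.
For PbF2: 1.5 × 10^-8 = 0.0063 × [F^-]^2  ⇒  [F^-] = 1.5 × 10^-3 M.
The salt with the lower threshold [F^-] precipitates first: SrF2.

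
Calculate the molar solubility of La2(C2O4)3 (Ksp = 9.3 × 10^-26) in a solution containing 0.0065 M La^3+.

s = 4.3 x 10^-8 M

La2(C2O4)3(s) ⇌ 2 La^3+(aq) + 3 C2O4^2-(aq)
Ksp = [La^3+]^2[C2O4^2-]^3
If s mol/L dissolves here, [La^3+] = 0.0065 + 2s ≈ 0.0065, [C2O4^2-] = 3s (since the La^3+ already present dominates).
Ksp ≈ (0.0065)^2 × (3s)^3
s = 4.3 × 10^-8 M
Check: 2s = 8.7 × 10^-8 ≪ 0.0065, so the approximation is valid.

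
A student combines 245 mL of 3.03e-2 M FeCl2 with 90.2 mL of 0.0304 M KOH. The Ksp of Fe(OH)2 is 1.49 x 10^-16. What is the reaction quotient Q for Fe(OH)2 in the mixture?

Total volume = 245 + 90.2 = 335.2 mL.
[Fe^2+] = 3.03 x 10^-2 × (245/335.2) = 2.215 × 10^-2 M
[OH^-] = 3.04 × 10^-2 × (90.2/335.2) = 8.180 × 10^-3 M
Fe(OH)2(s) <=> Fe^2+ + 2 OH^-, so Q = [Fe^2+][OH^-]^2
Q = (2.215 × 10^-2)(8.180 × 10^-3)^2 = 1.48 × 10^-6
Q > Ksp, so Fe(OH)2 will precipitate.

Q = 1.48e-6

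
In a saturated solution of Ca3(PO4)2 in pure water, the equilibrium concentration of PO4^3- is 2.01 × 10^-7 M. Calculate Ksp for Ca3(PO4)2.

Ksp ≈ 1.11e-33

Ca3(PO4)2(s) <=> 3 Ca^2+(aq) + 2 PO4^3-(aq)
Stoichiometry gives [Ca^2+] = (3/2)[PO4^3-] = 3.015 x 10^-7 M.
Ksp = [Ca^2+]^3[PO4^3-]^2
Ksp = (3.015 × 10^-7)^3 × (2.01 × 10^-7)^2 = 1.11 x 10^-33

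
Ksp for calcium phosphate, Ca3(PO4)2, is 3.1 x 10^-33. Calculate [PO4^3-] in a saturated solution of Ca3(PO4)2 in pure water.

[PO4^3-] ≈ 2.5 x 10^-7 M

Ca3(PO4)2(s) ⇌ 3 Ca^2+ + 2 PO4^3-
Ksp = [Ca^2+]^3[PO4^3-]^2
For each mole of Ca3(PO4)2 that dissolves: [Ca^2+] = 3s, [PO4^3-] = 2s.
Substituting: Ksp = (3s)^3(2s)^2 = 108s^5
s^5 = 3.1 x 10^-33 / 108, so s = 1.23 × 10^-7 M
[PO4^3-] = 2s = 2.5 × 10^-7 M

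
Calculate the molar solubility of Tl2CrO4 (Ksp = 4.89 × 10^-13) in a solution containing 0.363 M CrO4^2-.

s ≈ 5.80e-7 M

Tl2CrO4(s) ⇌ 2 Tl^+ + CrO4^2-
Ksp = [Tl^+]^2[CrO4^2-]
Let s be the molar solubility in this solution. [Tl^+] = 2s, [CrO4^2-] = 0.363 + s ≈ 0.363 (common-ion effect: CrO4^2- is already 0.363 M).
Ksp ≈ (2s)^2 × 0.363
s = 5.80 × 10^-7 M
Check: s = 5.8 × 10^-7 ≪ 0.363, so the approximation is valid.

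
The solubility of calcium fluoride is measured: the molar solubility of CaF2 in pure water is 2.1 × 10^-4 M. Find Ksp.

3.7 × 10^-11

CaF2(s) ⇌ Ca^2+ + 2 F^-
For each mole of CaF2 that dissolves: [Ca^2+] = s, [F^-] = 2s.
Ksp = [Ca^2+][F^-]^2
Ksp = s(2s)^2 = 4s^3
Ksp = 4 × (2.1 x 10^-4)^3 = 3.7 × 10^-11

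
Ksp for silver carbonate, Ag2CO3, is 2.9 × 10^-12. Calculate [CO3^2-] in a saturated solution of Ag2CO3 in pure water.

Ag2CO3(s) ⇌ 2 Ag^+(aq) + CO3^2-(aq)
Ksp = [Ag^+]^2[CO3^2-]
With molar solubility s: [Ag^+] = 2s, [CO3^2-] = s.
Substituting: Ksp = (2s)^2s = 4s^3
s = (2.9 × 10^-12 / 4)^(1/3) = 8.98 x 10^-5 M
[CO3^2-] = s = 9.0 × 10^-5 M

[CO3^2-] ≈ 9.0e-5 M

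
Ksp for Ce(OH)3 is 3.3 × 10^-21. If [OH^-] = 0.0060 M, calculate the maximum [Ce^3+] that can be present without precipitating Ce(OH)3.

Ce(OH)3(s) ⇌ Ce^3+ + 3 OH^-
Ksp = [Ce^3+][OH^-]^3
Precipitation begins when Q = Ksp. With [OH^-] = 0.0060 M:
3.3 × 10^-21 = (0.0060)^3 × [Ce^3+]
[Ce^3+] = (3.3 × 10^-21 / 2.16 x 10^-7) = 1.5 × 10^-14 M

1.5 × 10^-14 M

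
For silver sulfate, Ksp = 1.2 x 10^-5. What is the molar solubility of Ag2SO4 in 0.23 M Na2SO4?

s = 3.6 × 10^-3 M

Ag2SO4(s) ⇌ 2 Ag^+ + SO4^2-
Ksp = [Ag^+]^2[SO4^2-]
If s mol/L dissolves here, [Ag^+] = 2s, [SO4^2-] = 0.23 + s ≈ 0.23 (common-ion effect: SO4^2- is already 0.23 M).
Ksp ≈ (2s)^2 × 0.23
s = 3.6 × 10^-3 M
Check: s = 3.6 × 10^-3 ≪ 0.23, so the approximation is valid.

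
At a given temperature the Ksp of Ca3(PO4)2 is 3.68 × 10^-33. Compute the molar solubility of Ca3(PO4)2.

Ca3(PO4)2(s) <=> 3 Ca^2+(aq) + 2 PO4^3-(aq)
Ksp = [Ca^2+]^3[PO4^3-]^2
Let s = molar solubility. Then [Ca^2+] = 3s and [PO4^3-] = 2s.
Substituting: Ksp = (3s)^3(2s)^2 = 108s^5
s = (3.68 × 10^-33 / 108)^(1/5) = 1.28 × 10^-7 M

s ≈ 1.28e-7 M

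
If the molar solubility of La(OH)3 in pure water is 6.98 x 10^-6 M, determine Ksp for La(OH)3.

Ksp = 6.41e-20

La(OH)3(s) ⇌ La^3+(aq) + 3 OH^-(aq)
If s mol/L of La(OH)3 dissolves, [La^3+] = s and [OH^-] = 3s.
Ksp = [La^3+][OH^-]^3
Ksp = s(3s)^3 = 27s^4
Ksp = 27 × (6.98 × 10^-6)^4 = 6.41 x 10^-20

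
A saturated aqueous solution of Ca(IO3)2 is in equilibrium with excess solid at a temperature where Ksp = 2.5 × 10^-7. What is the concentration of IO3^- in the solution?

[IO3^-] = 7.9e-3 M

Ca(IO3)2(s) <=> Ca^2+(aq) + 2 IO3^-(aq)
Ksp = [Ca^2+][IO3^-]^2
With molar solubility s: [Ca^2+] = s, [IO3^-] = 2s.
Ksp = s(2s)^2 = 4s^3
Solving, s = (2.5 × 10^-7/4)^(1/3) = 3.97 x 10^-3 M
[IO3^-] = 2s = 7.9 x 10^-3 M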